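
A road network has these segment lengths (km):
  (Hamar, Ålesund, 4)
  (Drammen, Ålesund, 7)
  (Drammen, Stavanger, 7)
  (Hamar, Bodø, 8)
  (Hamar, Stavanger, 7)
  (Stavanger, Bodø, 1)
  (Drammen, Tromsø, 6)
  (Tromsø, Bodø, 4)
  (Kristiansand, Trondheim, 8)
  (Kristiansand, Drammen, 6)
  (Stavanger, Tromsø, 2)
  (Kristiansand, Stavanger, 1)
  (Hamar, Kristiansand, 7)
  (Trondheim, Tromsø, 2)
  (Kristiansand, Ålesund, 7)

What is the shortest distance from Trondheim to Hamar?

11

A few of the Trondheim→Hamar routes:
Trondheim - Tromsø - Stavanger - Bodø - Hamar: 2 + 2 + 1 + 8 = 13
Trondheim - Tromsø - Bodø - Hamar: 2 + 4 + 8 = 14
Trondheim - Tromsø - Bodø - Stavanger - Hamar: 2 + 4 + 1 + 7 = 14
Trondheim - Tromsø - Stavanger - Kristiansand - Hamar: 2 + 2 + 1 + 7 = 12
Trondheim - Tromsø - Stavanger - Hamar: 2 + 2 + 7 = 11
The minimum is 11 km.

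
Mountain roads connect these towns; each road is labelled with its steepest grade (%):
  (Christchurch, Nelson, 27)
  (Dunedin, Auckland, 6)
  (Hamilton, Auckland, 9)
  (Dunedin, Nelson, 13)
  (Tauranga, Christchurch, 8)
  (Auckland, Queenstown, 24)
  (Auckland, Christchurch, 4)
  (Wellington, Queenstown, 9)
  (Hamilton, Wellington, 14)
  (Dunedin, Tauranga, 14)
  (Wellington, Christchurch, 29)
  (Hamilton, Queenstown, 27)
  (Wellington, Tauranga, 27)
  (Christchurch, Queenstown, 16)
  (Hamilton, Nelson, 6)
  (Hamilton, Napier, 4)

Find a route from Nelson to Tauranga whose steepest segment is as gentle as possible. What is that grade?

Checking several routes:
Nelson -> Dunedin -> Auckland -> Christchurch -> Tauranga: max(13, 6, 4, 8) = 13
Nelson -> Hamilton -> Auckland -> Christchurch -> Tauranga: max(6, 9, 4, 8) = 9
Nelson -> Dunedin -> Tauranga: max(13, 14) = 14
Nelson -> Hamilton -> Auckland -> Dunedin -> Tauranga: max(6, 9, 6, 14) = 14
Smallest bottleneck: 9%.

9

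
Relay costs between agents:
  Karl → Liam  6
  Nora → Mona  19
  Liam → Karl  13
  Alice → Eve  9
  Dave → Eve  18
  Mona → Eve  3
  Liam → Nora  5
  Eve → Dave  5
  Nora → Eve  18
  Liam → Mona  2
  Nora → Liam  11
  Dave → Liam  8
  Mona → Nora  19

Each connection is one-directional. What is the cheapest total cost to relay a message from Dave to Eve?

13

Candidate routes:
Dave - Liam - Nora - Eve: 8 + 5 + 18 = 31
Dave - Eve: 18
Dave - Liam - Mona - Eve: 8 + 2 + 3 = 13
Dave - Liam - Nora - Mona - Eve: 8 + 5 + 19 + 3 = 35
Dave - Liam - Mona - Nora - Eve: 8 + 2 + 19 + 18 = 47
Shortest: 13.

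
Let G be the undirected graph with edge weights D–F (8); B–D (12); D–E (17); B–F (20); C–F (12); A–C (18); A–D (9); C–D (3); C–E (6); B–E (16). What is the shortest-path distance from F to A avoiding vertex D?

30

Paths from F to A avoiding D:
F -> B -> E -> C -> A: 20 + 16 + 6 + 18 = 60
F -> C -> A: 12 + 18 = 30
Best route has total 30.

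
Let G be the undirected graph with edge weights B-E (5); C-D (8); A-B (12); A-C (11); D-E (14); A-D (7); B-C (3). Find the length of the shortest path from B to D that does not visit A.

Candidate routes:
B-C-D: 3 + 8 = 11
B-E-D: 5 + 14 = 19
Best route has total 11.

11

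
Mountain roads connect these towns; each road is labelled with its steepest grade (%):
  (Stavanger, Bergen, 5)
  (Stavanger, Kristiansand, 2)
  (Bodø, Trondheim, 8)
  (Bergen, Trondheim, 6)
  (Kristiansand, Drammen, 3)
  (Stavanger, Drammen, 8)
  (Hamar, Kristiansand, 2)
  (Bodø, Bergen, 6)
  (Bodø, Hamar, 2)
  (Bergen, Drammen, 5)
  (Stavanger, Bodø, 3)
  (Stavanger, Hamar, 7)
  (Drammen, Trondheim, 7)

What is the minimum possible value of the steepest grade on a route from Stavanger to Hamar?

Some routes from Stavanger to Hamar:
Stavanger-Bergen-Bodø-Hamar: max(5, 6, 2) = 6
Stavanger-Kristiansand-Hamar: max(2, 2) = 2
Stavanger-Bodø-Bergen-Drammen-Kristiansand-Hamar: max(3, 6, 5, 3, 2) = 6
Stavanger-Bodø-Hamar: max(3, 2) = 3
Stavanger-Bergen-Drammen-Kristiansand-Hamar: max(5, 5, 3, 2) = 5
Best route has worst link 2%.

2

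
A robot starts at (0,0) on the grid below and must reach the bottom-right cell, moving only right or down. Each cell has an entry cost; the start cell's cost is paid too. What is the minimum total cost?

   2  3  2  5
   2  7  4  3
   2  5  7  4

18

Best path: r0c0→r0c1→r0c2→r1c2→r1c3→r2c3
Cost: 2 + 3 + 2 + 4 + 3 + 4 = 18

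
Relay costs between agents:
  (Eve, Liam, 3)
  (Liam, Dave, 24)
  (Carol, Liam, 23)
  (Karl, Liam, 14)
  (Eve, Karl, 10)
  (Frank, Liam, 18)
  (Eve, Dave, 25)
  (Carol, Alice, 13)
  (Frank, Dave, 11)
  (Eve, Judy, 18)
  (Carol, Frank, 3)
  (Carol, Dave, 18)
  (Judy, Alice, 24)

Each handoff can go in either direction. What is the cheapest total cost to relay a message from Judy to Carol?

A few of the Judy→Carol routes:
Judy → Eve → Dave → Frank → Carol: 18 + 25 + 11 + 3 = 57
Judy → Eve → Liam → Dave → Frank → Carol: 18 + 3 + 24 + 11 + 3 = 59
Judy → Eve → Liam → Frank → Carol: 18 + 3 + 18 + 3 = 42
Judy → Alice → Carol: 24 + 13 = 37
Judy → Eve → Liam → Carol: 18 + 3 + 23 = 44
Best route has total 37.

37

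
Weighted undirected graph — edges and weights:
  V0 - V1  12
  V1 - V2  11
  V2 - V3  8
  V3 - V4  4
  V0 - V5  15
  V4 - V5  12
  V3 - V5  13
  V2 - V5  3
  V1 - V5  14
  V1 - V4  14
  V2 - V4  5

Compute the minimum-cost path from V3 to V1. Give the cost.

18

A few of the V3→V1 routes:
V3→V2→V1: 8 + 11 = 19
V3→V4→V2→V1: 4 + 5 + 11 = 20
V3→V4→V1: 4 + 14 = 18
V3→V2→V5→V1: 8 + 3 + 14 = 25
Best route has total 18.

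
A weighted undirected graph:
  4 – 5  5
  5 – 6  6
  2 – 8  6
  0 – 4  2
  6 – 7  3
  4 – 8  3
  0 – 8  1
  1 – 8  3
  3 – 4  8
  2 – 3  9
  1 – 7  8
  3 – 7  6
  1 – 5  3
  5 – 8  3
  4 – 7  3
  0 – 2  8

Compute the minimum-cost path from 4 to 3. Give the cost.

8

A few of the 4→3 routes:
4 -> 8 -> 2 -> 3: 3 + 6 + 9 = 18
4 -> 0 -> 8 -> 2 -> 3: 2 + 1 + 6 + 9 = 18
4 -> 0 -> 2 -> 3: 2 + 8 + 9 = 19
4 -> 7 -> 3: 3 + 6 = 9
4 -> 3: 8
4 -> 5 -> 6 -> 7 -> 3: 5 + 6 + 3 + 6 = 20
Best route has total 8.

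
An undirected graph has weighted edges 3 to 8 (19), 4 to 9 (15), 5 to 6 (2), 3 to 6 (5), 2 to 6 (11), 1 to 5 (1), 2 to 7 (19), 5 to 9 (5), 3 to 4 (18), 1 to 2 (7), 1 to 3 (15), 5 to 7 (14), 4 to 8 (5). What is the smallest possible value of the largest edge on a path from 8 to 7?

15

Comparing a few candidate routes:
8→4→3→6→5→7: max(5, 18, 5, 2, 14) = 18
8→4→3→1→5→7: max(5, 18, 15, 1, 14) = 18
8→4→3→6→2→1→5→7: max(5, 18, 5, 11, 7, 1, 14) = 18
8→4→9→5→7: max(5, 15, 5, 14) = 15
Best route has worst link 15.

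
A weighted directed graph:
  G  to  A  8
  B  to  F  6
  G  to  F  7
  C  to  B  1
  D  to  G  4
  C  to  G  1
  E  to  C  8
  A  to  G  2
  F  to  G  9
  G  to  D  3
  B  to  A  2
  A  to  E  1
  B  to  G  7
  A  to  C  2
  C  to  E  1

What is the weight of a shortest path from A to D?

5

Comparing a few candidate routes:
A - G - D: 2 + 3 = 5
A - E - C - G - D: 1 + 8 + 1 + 3 = 13
A - C - G - D: 2 + 1 + 3 = 6
A - C - B - G - D: 2 + 1 + 7 + 3 = 13
The minimum is 5.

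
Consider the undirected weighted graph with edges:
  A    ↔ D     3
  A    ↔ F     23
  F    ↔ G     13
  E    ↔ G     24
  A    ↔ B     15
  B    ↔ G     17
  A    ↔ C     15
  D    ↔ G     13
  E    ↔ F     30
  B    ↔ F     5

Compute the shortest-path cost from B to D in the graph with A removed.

30

Paths from B to D avoiding A:
B-F-E-G-D: 5 + 30 + 24 + 13 = 72
B-G-D: 17 + 13 = 30
B-F-G-D: 5 + 13 + 13 = 31
Shortest: 30.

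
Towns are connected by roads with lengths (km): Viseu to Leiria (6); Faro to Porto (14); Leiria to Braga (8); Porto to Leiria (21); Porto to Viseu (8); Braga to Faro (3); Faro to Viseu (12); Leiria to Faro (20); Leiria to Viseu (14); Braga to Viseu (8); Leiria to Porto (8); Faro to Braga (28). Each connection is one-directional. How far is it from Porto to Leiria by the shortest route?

14

Routes from Porto to Leiria:
Porto - Viseu - Leiria: 8 + 6 = 14
Porto - Leiria: 21
The minimum is 14 km.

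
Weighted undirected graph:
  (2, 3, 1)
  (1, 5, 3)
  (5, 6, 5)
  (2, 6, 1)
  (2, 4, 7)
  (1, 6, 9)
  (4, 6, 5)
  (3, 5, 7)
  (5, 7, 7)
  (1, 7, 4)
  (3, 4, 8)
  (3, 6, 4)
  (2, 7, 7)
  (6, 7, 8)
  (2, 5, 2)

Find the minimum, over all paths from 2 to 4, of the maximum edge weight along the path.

5

Comparing a few candidate routes:
2→5→6→4: max(2, 5, 5) = 5
2→3→6→4: max(1, 4, 5) = 5
2→6→4: max(1, 5) = 5
The minimum achievable maximum is 5.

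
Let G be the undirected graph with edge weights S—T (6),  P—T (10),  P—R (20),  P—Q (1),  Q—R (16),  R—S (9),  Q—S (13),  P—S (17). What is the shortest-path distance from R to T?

15

A few of the R→T routes:
R→Q→P→T: 16 + 1 + 10 = 27
R→S→T: 9 + 6 = 15
R→P→T: 20 + 10 = 30
Shortest: 15.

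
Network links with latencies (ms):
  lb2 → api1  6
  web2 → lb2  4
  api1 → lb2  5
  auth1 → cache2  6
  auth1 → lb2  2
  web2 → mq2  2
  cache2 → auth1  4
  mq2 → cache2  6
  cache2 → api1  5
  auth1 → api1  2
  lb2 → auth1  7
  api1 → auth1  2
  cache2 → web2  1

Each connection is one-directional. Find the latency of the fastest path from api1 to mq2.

Candidate routes:
api1 -> auth1 -> cache2 -> web2 -> mq2: 2 + 6 + 1 + 2 = 11
api1 -> lb2 -> auth1 -> cache2 -> web2 -> mq2: 5 + 7 + 6 + 1 + 2 = 21
Shortest: 11 ms.

11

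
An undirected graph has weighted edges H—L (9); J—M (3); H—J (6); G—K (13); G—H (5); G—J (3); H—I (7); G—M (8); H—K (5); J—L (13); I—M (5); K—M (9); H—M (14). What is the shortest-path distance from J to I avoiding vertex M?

13

Routes from J to I avoiding M:
J → H → I: 6 + 7 = 13
J → G → K → H → I: 3 + 13 + 5 + 7 = 28
J → L → H → I: 13 + 9 + 7 = 29
J → G → H → I: 3 + 5 + 7 = 15
Shortest: 13.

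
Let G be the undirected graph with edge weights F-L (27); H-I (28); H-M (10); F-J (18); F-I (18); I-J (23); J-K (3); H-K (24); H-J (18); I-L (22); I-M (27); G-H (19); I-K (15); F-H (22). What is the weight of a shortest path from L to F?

Checking several routes:
L → I → F: 22 + 18 = 40
L → I → K → J → F: 22 + 15 + 3 + 18 = 58
L → F: 27
L → I → J → F: 22 + 23 + 18 = 63
The minimum is 27.

27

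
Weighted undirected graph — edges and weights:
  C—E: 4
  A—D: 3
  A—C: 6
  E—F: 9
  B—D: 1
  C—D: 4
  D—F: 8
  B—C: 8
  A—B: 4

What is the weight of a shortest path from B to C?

A few of the B→C routes:
B-D-C: 1 + 4 = 5
B-C: 8
B-A-C: 4 + 6 = 10
The minimum is 5.

5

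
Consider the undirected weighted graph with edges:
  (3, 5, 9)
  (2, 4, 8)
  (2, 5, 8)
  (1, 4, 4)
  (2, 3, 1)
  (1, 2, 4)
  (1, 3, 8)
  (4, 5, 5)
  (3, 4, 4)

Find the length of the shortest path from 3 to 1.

Checking several routes:
3 → 2 → 1: 1 + 4 = 5
3 → 1: 8
3 → 4 → 1: 4 + 4 = 8
3 → 2 → 5 → 4 → 1: 1 + 8 + 5 + 4 = 18
3 → 4 → 2 → 1: 4 + 8 + 4 = 16
3 → 2 → 4 → 1: 1 + 8 + 4 = 13
Best route has total 5.

5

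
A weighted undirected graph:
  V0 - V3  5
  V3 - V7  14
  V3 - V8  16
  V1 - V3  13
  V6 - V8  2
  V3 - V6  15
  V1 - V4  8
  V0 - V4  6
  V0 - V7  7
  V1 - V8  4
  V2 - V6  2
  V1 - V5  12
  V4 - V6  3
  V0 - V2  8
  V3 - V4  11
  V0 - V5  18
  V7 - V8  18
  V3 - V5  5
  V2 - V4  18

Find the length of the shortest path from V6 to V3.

14

Some routes from V6 to V3:
V6→V2→V0→V3: 2 + 8 + 5 = 15
V6→V4→V0→V3: 3 + 6 + 5 = 14
V6→V4→V3: 3 + 11 = 14
V6→V3: 15
Shortest: 14.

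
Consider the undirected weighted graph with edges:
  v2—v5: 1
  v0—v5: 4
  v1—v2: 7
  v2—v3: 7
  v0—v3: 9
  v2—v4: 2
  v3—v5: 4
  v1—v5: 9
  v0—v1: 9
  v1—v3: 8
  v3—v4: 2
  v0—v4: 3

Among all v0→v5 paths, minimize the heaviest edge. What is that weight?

3

Checking several routes:
v0→v4→v3→v2→v5: max(3, 2, 7, 1) = 7
v0→v4→v3→v5: max(3, 2, 4) = 4
v0→v4→v2→v3→v5: max(3, 2, 7, 4) = 7
v0→v5: max(4) = 4
v0→v4→v2→v1→v3→v5: max(3, 2, 7, 8, 4) = 8
v0→v4→v2→v5: max(3, 2, 1) = 3
Best route has worst link 3.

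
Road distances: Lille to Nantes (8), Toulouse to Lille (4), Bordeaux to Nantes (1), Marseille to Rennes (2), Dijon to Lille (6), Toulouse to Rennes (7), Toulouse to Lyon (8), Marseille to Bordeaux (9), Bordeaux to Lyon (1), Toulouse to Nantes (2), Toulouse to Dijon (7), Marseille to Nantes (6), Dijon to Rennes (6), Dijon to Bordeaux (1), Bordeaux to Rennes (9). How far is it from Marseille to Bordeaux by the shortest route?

A few of the Marseille→Bordeaux routes:
Marseille→Rennes→Dijon→Bordeaux: 2 + 6 + 1 = 9
Marseille→Rennes→Toulouse→Nantes→Bordeaux: 2 + 7 + 2 + 1 = 12
Marseille→Rennes→Bordeaux: 2 + 9 = 11
Marseille→Nantes→Toulouse→Dijon→Bordeaux: 6 + 2 + 7 + 1 = 16
Marseille→Nantes→Bordeaux: 6 + 1 = 7
Marseille→Bordeaux: 9
Best route has total 7.

7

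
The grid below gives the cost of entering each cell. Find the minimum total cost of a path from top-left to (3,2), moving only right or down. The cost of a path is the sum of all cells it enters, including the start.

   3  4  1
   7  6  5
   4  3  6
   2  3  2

One optimal route is (0,0)→(0,1)→(0,2)→(1,2)→(2,2)→(3,2).
Its cost is 3 + 4 + 1 + 5 + 6 + 2 = 21.

21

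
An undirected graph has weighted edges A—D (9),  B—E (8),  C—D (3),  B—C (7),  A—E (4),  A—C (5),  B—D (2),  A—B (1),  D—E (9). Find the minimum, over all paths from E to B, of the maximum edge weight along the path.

4

Checking several routes:
E -> A -> C -> D -> B: max(4, 5, 3, 2) = 5
E -> D -> C -> B: max(9, 3, 7) = 9
E -> D -> C -> A -> B: max(9, 3, 5, 1) = 9
E -> A -> C -> B: max(4, 5, 7) = 7
E -> B: max(8) = 8
E -> A -> B: max(4, 1) = 4
Best route has worst link 4.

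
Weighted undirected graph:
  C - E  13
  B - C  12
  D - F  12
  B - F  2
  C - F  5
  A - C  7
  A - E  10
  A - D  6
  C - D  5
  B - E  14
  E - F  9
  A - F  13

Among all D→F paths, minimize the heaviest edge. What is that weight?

5

Comparing a few candidate routes:
D-A-C-F: max(6, 7, 5) = 7
D-C-A-E-F: max(5, 7, 10, 9) = 10
D-C-B-F: max(5, 12, 2) = 12
D-A-E-F: max(6, 10, 9) = 10
D-C-F: max(5, 5) = 5
D-A-C-B-F: max(6, 7, 12, 2) = 12
The minimum achievable maximum is 5.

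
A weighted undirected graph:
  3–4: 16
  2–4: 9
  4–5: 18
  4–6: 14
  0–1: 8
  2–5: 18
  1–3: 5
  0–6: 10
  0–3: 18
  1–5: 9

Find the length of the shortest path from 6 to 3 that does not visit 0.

30

Paths from 6 to 3 avoiding 0:
6 -> 4 -> 2 -> 5 -> 1 -> 3: 14 + 9 + 18 + 9 + 5 = 55
6 -> 4 -> 5 -> 1 -> 3: 14 + 18 + 9 + 5 = 46
6 -> 4 -> 3: 14 + 16 = 30
The minimum is 30.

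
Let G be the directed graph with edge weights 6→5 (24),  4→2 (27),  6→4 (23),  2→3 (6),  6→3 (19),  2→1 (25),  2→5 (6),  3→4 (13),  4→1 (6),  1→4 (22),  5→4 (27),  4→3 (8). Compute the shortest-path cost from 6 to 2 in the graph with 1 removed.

Candidate routes:
6-3-4-2: 19 + 13 + 27 = 59
6-5-4-2: 24 + 27 + 27 = 78
6-4-2: 23 + 27 = 50
The minimum is 50.

50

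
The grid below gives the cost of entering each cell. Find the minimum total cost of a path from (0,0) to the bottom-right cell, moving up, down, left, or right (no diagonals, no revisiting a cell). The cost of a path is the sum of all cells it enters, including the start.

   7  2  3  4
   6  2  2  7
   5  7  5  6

24

Take r0c0 -> r0c1 -> r1c1 -> r1c2 -> r2c2 -> r2c3 for a total of 7 + 2 + 2 + 2 + 5 + 6 = 24.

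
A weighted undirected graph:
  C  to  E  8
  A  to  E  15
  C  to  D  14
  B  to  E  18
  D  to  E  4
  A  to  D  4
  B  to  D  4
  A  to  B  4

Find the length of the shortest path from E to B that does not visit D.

Paths from E to B avoiding D:
E - A - B: 15 + 4 = 19
E - B: 18
Shortest: 18.

18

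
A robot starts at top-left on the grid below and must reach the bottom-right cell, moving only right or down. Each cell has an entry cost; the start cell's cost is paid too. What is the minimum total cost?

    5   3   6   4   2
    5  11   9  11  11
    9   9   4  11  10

41

Take r0c0→r0c1→r0c2→r0c3→r0c4→r1c4→r2c4 for a total of 5 + 3 + 6 + 4 + 2 + 11 + 10 = 41.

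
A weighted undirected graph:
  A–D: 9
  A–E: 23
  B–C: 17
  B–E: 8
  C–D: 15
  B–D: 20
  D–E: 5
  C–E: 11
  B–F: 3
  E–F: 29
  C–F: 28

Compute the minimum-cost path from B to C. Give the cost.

Checking several routes:
B → E → C: 8 + 11 = 19
B → E → D → C: 8 + 5 + 15 = 28
B → C: 17
The minimum is 17.

17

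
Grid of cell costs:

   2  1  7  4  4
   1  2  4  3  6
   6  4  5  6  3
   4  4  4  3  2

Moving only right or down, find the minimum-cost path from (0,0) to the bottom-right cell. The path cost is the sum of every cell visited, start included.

22

Cheapest: (0,0) -> (0,1) -> (1,1) -> (2,1) -> (3,1) -> (3,2) -> (3,3) -> (3,4)
  2 + 1 + 2 + 4 + 4 + 4 + 3 + 2 = 22
For comparison, the top-then-right route costs 29.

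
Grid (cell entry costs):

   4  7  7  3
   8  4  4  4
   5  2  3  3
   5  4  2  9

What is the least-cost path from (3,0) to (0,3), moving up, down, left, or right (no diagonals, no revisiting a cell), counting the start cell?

Path [3,0] → [3,1] → [2,1] → [2,2] → [2,3] → [1,3] → [0,3]: 5 + 4 + 2 + 3 + 3 + 4 + 3 = 24.

24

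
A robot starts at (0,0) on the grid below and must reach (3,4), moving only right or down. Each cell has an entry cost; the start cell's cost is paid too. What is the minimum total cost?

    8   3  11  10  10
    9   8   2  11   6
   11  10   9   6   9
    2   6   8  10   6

51

Take (0,0) (0,1) (1,1) (1,2) (2,2) (2,3) (2,4) (3,4) for a total of 8 + 3 + 8 + 2 + 9 + 6 + 9 + 6 = 51.
For comparison, the top-then-right route costs 63.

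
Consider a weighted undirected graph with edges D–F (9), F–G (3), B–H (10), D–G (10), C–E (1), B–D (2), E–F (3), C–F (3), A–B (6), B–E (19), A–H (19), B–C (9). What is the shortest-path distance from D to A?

8

Checking several routes:
D - B - H - A: 2 + 10 + 19 = 31
D - G - F - C - B - A: 10 + 3 + 3 + 9 + 6 = 31
D - F - E - C - B - A: 9 + 3 + 1 + 9 + 6 = 28
D - B - A: 2 + 6 = 8
D - F - C - B - A: 9 + 3 + 9 + 6 = 27
Shortest: 8.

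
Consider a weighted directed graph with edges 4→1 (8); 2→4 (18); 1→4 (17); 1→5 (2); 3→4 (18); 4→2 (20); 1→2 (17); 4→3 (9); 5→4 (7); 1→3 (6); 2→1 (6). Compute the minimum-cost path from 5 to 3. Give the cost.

16

Routes from 5 to 3:
5→4→3: 7 + 9 = 16
5→4→2→1→3: 7 + 20 + 6 + 6 = 39
5→4→1→3: 7 + 8 + 6 = 21
The minimum is 16.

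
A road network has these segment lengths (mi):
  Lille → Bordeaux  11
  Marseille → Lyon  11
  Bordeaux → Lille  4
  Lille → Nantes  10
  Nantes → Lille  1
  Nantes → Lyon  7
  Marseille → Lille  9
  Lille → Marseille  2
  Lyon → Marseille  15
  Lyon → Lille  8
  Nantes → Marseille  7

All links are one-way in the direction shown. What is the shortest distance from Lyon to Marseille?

10

Paths from Lyon to Marseille:
Lyon - Lille - Nantes - Marseille: 8 + 10 + 7 = 25
Lyon - Lille - Marseille: 8 + 2 = 10
Lyon - Marseille: 15
The minimum is 10 mi.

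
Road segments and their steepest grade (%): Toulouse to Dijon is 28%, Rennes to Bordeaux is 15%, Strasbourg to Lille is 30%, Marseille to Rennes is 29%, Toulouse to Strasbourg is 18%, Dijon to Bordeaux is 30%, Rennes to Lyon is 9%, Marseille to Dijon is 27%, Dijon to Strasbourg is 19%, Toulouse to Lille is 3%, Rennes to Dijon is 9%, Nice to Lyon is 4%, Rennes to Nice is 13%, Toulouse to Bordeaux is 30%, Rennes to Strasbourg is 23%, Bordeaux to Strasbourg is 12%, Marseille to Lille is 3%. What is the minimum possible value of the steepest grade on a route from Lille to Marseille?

3

Some routes from Lille to Marseille:
Lille → Marseille: max(3) = 3
Lille → Toulouse → Strasbourg → Rennes → Dijon → Marseille: max(3, 18, 23, 9, 27) = 27
Lille → Toulouse → Strasbourg → Bordeaux → Rennes → Dijon → Marseille: max(3, 18, 12, 15, 9, 27) = 27
Lille → Toulouse → Strasbourg → Dijon → Marseille: max(3, 18, 19, 27) = 27
Smallest bottleneck: 3%.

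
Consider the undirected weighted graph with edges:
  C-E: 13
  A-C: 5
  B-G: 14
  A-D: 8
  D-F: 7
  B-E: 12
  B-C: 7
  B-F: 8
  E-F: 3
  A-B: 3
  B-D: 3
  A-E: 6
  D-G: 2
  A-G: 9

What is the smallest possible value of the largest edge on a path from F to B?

Some routes from F to B:
F-D-B: max(7, 3) = 7
F-E-A-B: max(3, 6, 3) = 6
F-D-A-B: max(7, 8, 3) = 8
F-E-A-C-B: max(3, 6, 5, 7) = 7
The minimum achievable maximum is 6.

6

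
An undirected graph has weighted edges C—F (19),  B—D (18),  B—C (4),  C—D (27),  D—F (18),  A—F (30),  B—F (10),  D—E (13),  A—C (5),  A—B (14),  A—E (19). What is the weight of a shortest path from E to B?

Checking several routes:
E→D→B: 13 + 18 = 31
E→A→B: 19 + 14 = 33
E→A→C→B: 19 + 5 + 4 = 28
Best route has total 28.

28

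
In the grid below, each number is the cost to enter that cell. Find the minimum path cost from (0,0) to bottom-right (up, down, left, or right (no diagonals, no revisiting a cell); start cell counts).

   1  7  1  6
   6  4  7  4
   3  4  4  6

24

Take [0,0] -> [1,0] -> [2,0] -> [2,1] -> [2,2] -> [2,3] for a total of 1 + 6 + 3 + 4 + 4 + 6 = 24.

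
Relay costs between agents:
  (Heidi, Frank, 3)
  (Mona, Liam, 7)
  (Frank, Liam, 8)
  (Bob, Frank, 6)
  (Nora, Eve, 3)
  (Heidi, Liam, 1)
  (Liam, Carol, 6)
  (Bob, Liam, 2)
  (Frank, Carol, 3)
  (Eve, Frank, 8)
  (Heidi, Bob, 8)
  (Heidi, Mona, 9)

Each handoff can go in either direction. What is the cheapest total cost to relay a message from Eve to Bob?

Some routes from Eve to Bob:
Eve -> Frank -> Heidi -> Bob: 8 + 3 + 8 = 19
Eve -> Frank -> Carol -> Liam -> Bob: 8 + 3 + 6 + 2 = 19
Eve -> Frank -> Heidi -> Liam -> Bob: 8 + 3 + 1 + 2 = 14
Eve -> Frank -> Bob: 8 + 6 = 14
Eve -> Frank -> Liam -> Bob: 8 + 8 + 2 = 18
Best route has total 14.

14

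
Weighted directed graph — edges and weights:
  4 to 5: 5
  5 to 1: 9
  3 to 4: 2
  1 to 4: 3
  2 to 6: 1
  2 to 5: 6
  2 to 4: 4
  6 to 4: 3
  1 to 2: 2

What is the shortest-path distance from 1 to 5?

A few of the 1→5 routes:
1-2-5: 2 + 6 = 8
1-4-5: 3 + 5 = 8
1-2-6-4-5: 2 + 1 + 3 + 5 = 11
Shortest: 8.

8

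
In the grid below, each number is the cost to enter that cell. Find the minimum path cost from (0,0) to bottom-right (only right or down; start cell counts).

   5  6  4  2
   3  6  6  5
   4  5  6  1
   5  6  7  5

28

One optimal route is [0,0]→[0,1]→[0,2]→[0,3]→[1,3]→[2,3]→[3,3].
Its cost is 5 + 6 + 4 + 2 + 5 + 1 + 5 = 28.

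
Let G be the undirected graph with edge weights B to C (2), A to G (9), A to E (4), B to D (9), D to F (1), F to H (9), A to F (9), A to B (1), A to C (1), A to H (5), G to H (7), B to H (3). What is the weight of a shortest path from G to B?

Checking several routes:
G → H → B: 7 + 3 = 10
G → H → A → C → B: 7 + 5 + 1 + 2 = 15
G → A → B: 9 + 1 = 10
G → A → C → B: 9 + 1 + 2 = 12
G → H → A → B: 7 + 5 + 1 = 13
The minimum is 10.

10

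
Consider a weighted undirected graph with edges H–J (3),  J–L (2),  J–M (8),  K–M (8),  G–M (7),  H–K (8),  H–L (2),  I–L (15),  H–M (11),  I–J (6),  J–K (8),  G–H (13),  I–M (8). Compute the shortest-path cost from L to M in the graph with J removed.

Routes from L to M avoiding J:
L - I - M: 15 + 8 = 23
L - H - G - M: 2 + 13 + 7 = 22
L - H - K - M: 2 + 8 + 8 = 18
L - H - M: 2 + 11 = 13
The minimum is 13.

13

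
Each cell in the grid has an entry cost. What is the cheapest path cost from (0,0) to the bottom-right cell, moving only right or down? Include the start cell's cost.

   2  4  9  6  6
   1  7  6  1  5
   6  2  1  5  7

24

Take (0,0) → (1,0) → (2,0) → (2,1) → (2,2) → (2,3) → (2,4) for a total of 2 + 1 + 6 + 2 + 1 + 5 + 7 = 24.
For comparison, the top-then-right route costs 39.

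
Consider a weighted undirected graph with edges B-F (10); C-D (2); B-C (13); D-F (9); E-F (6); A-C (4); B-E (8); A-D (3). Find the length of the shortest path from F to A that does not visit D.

27

Candidate routes:
F -> B -> C -> A: 10 + 13 + 4 = 27
F -> E -> B -> C -> A: 6 + 8 + 13 + 4 = 31
Shortest: 27.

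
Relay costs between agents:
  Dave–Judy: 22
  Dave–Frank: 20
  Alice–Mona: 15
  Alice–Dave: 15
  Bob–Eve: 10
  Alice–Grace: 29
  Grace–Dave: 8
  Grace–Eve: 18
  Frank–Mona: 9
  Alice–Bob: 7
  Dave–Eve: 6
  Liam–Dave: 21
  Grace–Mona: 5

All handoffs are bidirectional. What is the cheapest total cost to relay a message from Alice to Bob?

7

Some routes from Alice to Bob:
Alice -> Bob: 7
Alice -> Dave -> Eve -> Bob: 15 + 6 + 10 = 31
Alice -> Mona -> Grace -> Dave -> Eve -> Bob: 15 + 5 + 8 + 6 + 10 = 44
Alice -> Mona -> Grace -> Eve -> Bob: 15 + 5 + 18 + 10 = 48
Best route has total 7.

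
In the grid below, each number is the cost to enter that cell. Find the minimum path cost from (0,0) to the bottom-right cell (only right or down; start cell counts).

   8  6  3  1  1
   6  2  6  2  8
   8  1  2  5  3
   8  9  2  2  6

29

Cheapest: (0,0) → (0,1) → (1,1) → (2,1) → (2,2) → (3,2) → (3,3) → (3,4)
  8 + 6 + 2 + 1 + 2 + 2 + 2 + 6 = 29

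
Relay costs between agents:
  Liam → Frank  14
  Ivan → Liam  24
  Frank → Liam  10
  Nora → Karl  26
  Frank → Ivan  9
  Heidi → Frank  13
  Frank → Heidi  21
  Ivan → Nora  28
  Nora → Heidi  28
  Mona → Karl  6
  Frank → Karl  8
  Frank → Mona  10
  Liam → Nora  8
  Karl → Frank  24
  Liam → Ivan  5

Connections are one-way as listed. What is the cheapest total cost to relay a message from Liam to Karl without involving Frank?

34

Candidate routes:
Liam - Ivan - Nora - Karl: 5 + 28 + 26 = 59
Liam - Nora - Karl: 8 + 26 = 34
Best route has total 34.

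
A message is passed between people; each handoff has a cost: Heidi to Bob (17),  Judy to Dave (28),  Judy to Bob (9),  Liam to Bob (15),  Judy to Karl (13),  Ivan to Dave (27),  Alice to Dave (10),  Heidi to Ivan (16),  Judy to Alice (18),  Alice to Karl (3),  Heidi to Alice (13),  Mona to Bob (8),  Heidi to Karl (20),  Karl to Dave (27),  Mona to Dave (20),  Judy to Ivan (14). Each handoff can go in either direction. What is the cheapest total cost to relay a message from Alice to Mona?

30

Some routes from Alice to Mona:
Alice -> Judy -> Bob -> Mona: 18 + 9 + 8 = 35
Alice -> Karl -> Judy -> Bob -> Mona: 3 + 13 + 9 + 8 = 33
Alice -> Dave -> Mona: 10 + 20 = 30
Alice -> Heidi -> Bob -> Mona: 13 + 17 + 8 = 38
Best route has total 30.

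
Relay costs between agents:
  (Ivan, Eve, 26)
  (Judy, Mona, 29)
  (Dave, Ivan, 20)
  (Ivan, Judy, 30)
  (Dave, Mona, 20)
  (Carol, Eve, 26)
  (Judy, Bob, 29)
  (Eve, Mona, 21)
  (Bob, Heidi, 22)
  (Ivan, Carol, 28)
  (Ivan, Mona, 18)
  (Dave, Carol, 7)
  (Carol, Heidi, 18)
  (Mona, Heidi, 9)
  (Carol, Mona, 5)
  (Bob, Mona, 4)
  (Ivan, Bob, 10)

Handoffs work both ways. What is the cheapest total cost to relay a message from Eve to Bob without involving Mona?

Some routes from Eve to Bob avoiding Mona:
Eve→Ivan→Bob: 26 + 10 = 36
Eve→Carol→Ivan→Bob: 26 + 28 + 10 = 64
Eve→Carol→Dave→Ivan→Bob: 26 + 7 + 20 + 10 = 63
Shortest: 36.

36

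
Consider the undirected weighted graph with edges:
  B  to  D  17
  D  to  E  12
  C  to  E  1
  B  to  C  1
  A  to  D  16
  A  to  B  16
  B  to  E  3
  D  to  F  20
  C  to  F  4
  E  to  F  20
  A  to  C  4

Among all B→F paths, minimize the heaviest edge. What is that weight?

4

Comparing a few candidate routes:
B → E → C → F: max(3, 1, 4) = 4
B → C → F: max(1, 4) = 4
B → E → D → A → C → F: max(3, 12, 16, 4, 4) = 16
The minimum achievable maximum is 4.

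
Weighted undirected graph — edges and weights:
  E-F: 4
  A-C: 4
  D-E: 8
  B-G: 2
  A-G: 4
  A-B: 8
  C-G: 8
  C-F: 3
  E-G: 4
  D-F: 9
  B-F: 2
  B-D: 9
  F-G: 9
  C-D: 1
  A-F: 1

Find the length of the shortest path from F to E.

4

A few of the F→E routes:
F→E: 4
F→A→C→D→E: 1 + 4 + 1 + 8 = 14
F→C→D→E: 3 + 1 + 8 = 12
F→A→G→E: 1 + 4 + 4 = 9
F→G→E: 9 + 4 = 13
F→B→G→E: 2 + 2 + 4 = 8
Shortest: 4.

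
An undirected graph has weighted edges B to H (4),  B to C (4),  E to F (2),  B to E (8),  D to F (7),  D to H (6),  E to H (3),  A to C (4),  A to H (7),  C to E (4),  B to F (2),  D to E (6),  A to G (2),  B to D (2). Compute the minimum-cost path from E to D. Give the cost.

6

Some routes from E to D:
E → F → B → D: 2 + 2 + 2 = 6
E → F → D: 2 + 7 = 9
E → H → B → D: 3 + 4 + 2 = 9
E → D: 6
Best route has total 6.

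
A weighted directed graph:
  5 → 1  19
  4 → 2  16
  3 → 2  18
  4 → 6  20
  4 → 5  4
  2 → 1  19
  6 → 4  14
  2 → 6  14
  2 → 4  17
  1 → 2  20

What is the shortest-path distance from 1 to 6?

Routes from 1 to 6:
1-2-6: 20 + 14 = 34
1-2-4-6: 20 + 17 + 20 = 57
Best route has total 34.

34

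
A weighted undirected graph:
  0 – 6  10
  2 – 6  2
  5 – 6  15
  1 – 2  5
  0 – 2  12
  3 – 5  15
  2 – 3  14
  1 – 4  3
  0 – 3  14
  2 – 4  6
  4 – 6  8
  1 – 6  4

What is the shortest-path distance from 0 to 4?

17

A few of the 0→4 routes:
0 - 2 - 4: 12 + 6 = 18
0 - 2 - 1 - 4: 12 + 5 + 3 = 20
0 - 6 - 2 - 4: 10 + 2 + 6 = 18
0 - 6 - 4: 10 + 8 = 18
0 - 6 - 2 - 1 - 4: 10 + 2 + 5 + 3 = 20
0 - 6 - 1 - 4: 10 + 4 + 3 = 17
The minimum is 17.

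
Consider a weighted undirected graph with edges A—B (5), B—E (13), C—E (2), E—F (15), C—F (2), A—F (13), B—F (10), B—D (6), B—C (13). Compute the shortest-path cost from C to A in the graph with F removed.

Routes from C to A avoiding F:
C-E-B-A: 2 + 13 + 5 = 20
C-B-A: 13 + 5 = 18
Shortest: 18.

18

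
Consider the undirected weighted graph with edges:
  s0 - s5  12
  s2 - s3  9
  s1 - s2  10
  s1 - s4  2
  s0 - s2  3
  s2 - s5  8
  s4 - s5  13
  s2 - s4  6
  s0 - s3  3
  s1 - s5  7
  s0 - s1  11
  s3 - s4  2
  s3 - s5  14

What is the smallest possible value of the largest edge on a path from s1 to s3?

2

A few of the s1→s3 routes:
s1 -> s5 -> s2 -> s4 -> s3: max(7, 8, 6, 2) = 8
s1 -> s4 -> s3: max(2, 2) = 2
s1 -> s4 -> s2 -> s0 -> s3: max(2, 6, 3, 3) = 6
s1 -> s5 -> s2 -> s0 -> s3: max(7, 8, 3, 3) = 8
The minimum achievable maximum is 2.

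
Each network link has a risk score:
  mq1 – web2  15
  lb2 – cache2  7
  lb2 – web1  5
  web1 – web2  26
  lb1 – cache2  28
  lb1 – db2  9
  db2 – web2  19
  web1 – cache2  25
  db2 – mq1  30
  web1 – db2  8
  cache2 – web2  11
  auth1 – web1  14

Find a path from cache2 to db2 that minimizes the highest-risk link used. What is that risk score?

Checking several routes:
cache2-lb2-web1-web2-db2: max(7, 5, 26, 19) = 26
cache2-web2-db2: max(11, 19) = 19
cache2-lb2-web1-db2: max(7, 5, 8) = 8
cache2-web1-web2-db2: max(25, 26, 19) = 26
cache2-web1-db2: max(25, 8) = 25
Smallest bottleneck: 8.

8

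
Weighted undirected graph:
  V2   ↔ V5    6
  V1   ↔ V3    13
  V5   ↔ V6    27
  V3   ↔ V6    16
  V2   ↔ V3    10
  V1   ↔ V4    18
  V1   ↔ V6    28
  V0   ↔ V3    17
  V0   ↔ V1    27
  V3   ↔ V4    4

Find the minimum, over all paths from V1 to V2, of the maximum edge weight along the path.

Some routes from V1 to V2:
V1 -> V3 -> V6 -> V5 -> V2: max(13, 16, 27, 6) = 27
V1 -> V4 -> V3 -> V6 -> V5 -> V2: max(18, 4, 16, 27, 6) = 27
V1 -> V3 -> V2: max(13, 10) = 13
V1 -> V4 -> V3 -> V2: max(18, 4, 10) = 18
Smallest bottleneck: 13.

13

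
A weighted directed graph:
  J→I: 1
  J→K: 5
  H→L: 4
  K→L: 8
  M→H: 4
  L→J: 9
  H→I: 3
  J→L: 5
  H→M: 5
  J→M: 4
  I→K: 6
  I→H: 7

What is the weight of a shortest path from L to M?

13

Candidate routes:
L -> J -> M: 9 + 4 = 13
L -> J -> I -> H -> M: 9 + 1 + 7 + 5 = 22
The minimum is 13.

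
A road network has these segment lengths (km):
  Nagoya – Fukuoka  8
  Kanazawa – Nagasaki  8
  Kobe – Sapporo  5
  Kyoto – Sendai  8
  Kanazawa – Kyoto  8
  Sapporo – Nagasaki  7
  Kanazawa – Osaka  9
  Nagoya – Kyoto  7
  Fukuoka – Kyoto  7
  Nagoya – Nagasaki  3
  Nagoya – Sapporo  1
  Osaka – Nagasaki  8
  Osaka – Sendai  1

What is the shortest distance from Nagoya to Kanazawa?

Checking several routes:
Nagoya → Nagasaki → Kanazawa: 3 + 8 = 11
Nagoya → Kyoto → Kanazawa: 7 + 8 = 15
Nagoya → Sapporo → Nagasaki → Kanazawa: 1 + 7 + 8 = 16
Shortest: 11 km.

11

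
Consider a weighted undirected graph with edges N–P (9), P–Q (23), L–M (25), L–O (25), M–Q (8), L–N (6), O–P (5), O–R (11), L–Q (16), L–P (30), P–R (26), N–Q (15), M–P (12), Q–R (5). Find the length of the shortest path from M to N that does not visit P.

23

Routes from M to N avoiding P:
M - L - N: 25 + 6 = 31
M - Q - N: 8 + 15 = 23
M - Q - L - N: 8 + 16 + 6 = 30
M - Q - R - O - L - N: 8 + 5 + 11 + 25 + 6 = 55
M - L - Q - N: 25 + 16 + 15 = 56
M - L - O - R - Q - N: 25 + 25 + 11 + 5 + 15 = 81
Shortest: 23.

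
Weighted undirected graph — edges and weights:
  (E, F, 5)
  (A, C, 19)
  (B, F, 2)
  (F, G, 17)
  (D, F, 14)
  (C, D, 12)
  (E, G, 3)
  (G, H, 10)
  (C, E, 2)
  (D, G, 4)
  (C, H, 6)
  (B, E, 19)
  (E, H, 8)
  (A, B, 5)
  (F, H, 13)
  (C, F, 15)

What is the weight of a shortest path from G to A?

15

A few of the G→A routes:
G-E-F-B-A: 3 + 5 + 2 + 5 = 15
G-E-C-A: 3 + 2 + 19 = 24
G-F-B-A: 17 + 2 + 5 = 24
Best route has total 15.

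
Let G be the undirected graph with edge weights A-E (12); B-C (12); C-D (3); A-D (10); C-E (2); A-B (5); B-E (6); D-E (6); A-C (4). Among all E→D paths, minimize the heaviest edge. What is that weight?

Comparing a few candidate routes:
E-D: max(6) = 6
E-C-A-D: max(2, 4, 10) = 10
E-B-A-D: max(6, 5, 10) = 10
E-C-D: max(2, 3) = 3
E-B-A-C-D: max(6, 5, 4, 3) = 6
E-A-D: max(12, 10) = 12
Smallest bottleneck: 3.

3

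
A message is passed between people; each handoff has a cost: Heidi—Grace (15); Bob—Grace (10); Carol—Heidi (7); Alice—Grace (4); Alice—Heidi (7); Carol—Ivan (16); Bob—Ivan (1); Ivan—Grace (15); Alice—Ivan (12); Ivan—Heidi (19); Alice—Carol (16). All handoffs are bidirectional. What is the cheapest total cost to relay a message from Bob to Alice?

13

A few of the Bob→Alice routes:
Bob -> Ivan -> Alice: 1 + 12 = 13
Bob -> Ivan -> Grace -> Alice: 1 + 15 + 4 = 20
Bob -> Grace -> Alice: 10 + 4 = 14
Shortest: 13.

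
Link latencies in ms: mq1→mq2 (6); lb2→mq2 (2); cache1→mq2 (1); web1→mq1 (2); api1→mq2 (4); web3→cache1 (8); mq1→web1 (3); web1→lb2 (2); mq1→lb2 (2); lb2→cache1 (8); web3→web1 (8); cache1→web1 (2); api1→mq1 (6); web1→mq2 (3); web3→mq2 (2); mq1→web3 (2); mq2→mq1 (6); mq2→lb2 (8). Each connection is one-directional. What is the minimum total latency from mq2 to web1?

Routes from mq2 to web1:
mq2→mq1→web3→web1: 6 + 2 + 8 = 16
mq2→mq1→web1: 6 + 3 = 9
mq2→mq1→web3→cache1→web1: 6 + 2 + 8 + 2 = 18
mq2→mq1→lb2→cache1→web1: 6 + 2 + 8 + 2 = 18
mq2→lb2→cache1→web1: 8 + 8 + 2 = 18
Best route has total 9 ms.

9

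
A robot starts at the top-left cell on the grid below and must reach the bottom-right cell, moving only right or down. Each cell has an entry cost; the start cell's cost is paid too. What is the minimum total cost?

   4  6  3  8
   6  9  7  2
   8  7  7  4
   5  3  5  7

Take (0,0) → (0,1) → (0,2) → (1,2) → (1,3) → (2,3) → (3,3) for a total of 4 + 6 + 3 + 7 + 2 + 4 + 7 = 33.

33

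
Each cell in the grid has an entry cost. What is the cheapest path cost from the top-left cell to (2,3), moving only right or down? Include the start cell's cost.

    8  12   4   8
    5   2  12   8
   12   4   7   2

One optimal route is [0,0] -> [1,0] -> [1,1] -> [2,1] -> [2,2] -> [2,3].
Its cost is 8 + 5 + 2 + 4 + 7 + 2 = 28.
(Top row then right column would cost 42.)

28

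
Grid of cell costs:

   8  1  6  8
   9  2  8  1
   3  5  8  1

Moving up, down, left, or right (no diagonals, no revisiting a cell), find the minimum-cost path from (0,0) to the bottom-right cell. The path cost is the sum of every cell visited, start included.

21

One optimal route is [0,0] → [0,1] → [1,1] → [1,2] → [1,3] → [2,3].
Its cost is 8 + 1 + 2 + 8 + 1 + 1 = 21.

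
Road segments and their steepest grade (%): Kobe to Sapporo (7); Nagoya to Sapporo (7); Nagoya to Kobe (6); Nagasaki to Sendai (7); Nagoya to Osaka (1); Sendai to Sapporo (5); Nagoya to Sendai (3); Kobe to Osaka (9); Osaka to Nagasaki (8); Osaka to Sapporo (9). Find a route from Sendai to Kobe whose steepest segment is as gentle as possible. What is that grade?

A few of the Sendai→Kobe routes:
Sendai→Sapporo→Nagoya→Kobe: max(5, 7, 6) = 7
Sendai→Nagoya→Kobe: max(3, 6) = 6
Sendai→Sapporo→Kobe: max(5, 7) = 7
Sendai→Nagoya→Sapporo→Kobe: max(3, 7, 7) = 7
The minimum achievable maximum is 6%.

6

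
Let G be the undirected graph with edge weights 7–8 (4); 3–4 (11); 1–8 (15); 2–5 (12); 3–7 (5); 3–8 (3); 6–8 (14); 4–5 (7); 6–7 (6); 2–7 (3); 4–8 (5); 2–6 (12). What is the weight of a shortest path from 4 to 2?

12

Checking several routes:
4-8-7-2: 5 + 4 + 3 = 12
4-3-7-2: 11 + 5 + 3 = 19
4-8-3-7-2: 5 + 3 + 5 + 3 = 16
The minimum is 12.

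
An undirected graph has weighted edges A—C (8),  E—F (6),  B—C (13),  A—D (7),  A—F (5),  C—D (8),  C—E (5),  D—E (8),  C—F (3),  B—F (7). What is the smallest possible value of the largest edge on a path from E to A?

Checking several routes:
E→F→C→A: max(6, 3, 8) = 8
E→C→F→A: max(5, 3, 5) = 5
E→F→C→D→A: max(6, 3, 8, 7) = 8
E→F→A: max(6, 5) = 6
E→C→A: max(5, 8) = 8
Best route has worst link 5.

5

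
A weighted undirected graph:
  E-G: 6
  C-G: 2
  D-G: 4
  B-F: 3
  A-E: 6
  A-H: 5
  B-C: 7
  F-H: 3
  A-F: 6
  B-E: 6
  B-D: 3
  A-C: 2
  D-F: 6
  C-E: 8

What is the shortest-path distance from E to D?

Checking several routes:
E -> G -> D: 6 + 4 = 10
E -> C -> G -> D: 8 + 2 + 4 = 14
E -> B -> D: 6 + 3 = 9
Shortest: 9.

9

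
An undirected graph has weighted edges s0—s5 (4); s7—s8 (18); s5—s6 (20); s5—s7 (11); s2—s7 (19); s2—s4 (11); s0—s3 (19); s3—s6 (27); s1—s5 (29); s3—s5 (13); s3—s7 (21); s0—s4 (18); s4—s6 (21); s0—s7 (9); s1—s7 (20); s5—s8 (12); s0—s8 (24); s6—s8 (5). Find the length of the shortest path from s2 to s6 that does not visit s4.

Comparing a few candidate routes:
s2-s7-s5-s8-s6: 19 + 11 + 12 + 5 = 47
s2-s7-s0-s5-s8-s6: 19 + 9 + 4 + 12 + 5 = 49
s2-s7-s8-s6: 19 + 18 + 5 = 42
The minimum is 42.

42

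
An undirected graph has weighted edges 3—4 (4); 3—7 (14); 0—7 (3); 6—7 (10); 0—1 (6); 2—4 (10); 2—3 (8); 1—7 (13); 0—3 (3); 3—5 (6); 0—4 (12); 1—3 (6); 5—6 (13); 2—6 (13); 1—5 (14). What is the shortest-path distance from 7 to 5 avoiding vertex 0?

Comparing a few candidate routes:
7 - 1 - 3 - 5: 13 + 6 + 6 = 25
7 - 3 - 5: 14 + 6 = 20
7 - 6 - 5: 10 + 13 = 23
Best route has total 20.

20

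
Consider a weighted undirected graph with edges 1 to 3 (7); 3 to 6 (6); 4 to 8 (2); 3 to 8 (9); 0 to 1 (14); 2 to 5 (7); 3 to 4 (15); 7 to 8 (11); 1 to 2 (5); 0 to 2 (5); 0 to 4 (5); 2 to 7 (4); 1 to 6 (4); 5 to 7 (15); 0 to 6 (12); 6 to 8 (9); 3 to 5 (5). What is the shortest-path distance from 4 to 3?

Checking several routes:
4→8→6→3: 2 + 9 + 6 = 17
4→8→6→1→3: 2 + 9 + 4 + 7 = 22
4→3: 15
4→8→3: 2 + 9 = 11
Best route has total 11.

11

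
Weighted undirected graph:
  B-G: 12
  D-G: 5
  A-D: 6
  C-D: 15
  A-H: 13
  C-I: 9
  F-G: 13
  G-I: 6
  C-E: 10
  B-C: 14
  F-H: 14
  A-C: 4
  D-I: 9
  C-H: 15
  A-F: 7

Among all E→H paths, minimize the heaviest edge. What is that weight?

Comparing a few candidate routes:
E - C - I - G - F - A - H: max(10, 9, 6, 13, 7, 13) = 13
E - C - I - D - A - H: max(10, 9, 9, 6, 13) = 13
E - C - I - G - D - A - H: max(10, 9, 6, 5, 6, 13) = 13
E - C - I - D - G - F - A - H: max(10, 9, 9, 5, 13, 7, 13) = 13
Smallest bottleneck: 13.

13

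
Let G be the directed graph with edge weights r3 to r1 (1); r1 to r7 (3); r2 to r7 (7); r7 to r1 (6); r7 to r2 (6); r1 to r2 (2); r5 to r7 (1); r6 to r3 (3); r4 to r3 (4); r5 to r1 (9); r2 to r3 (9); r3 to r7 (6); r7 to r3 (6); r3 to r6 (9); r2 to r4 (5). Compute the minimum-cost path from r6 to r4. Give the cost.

11

Paths from r6 to r4:
r6 → r3 → r1 → r2 → r4: 3 + 1 + 2 + 5 = 11
r6 → r3 → r1 → r7 → r2 → r4: 3 + 1 + 3 + 6 + 5 = 18
r6 → r3 → r7 → r2 → r4: 3 + 6 + 6 + 5 = 20
r6 → r3 → r7 → r1 → r2 → r4: 3 + 6 + 6 + 2 + 5 = 22
Best route has total 11.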